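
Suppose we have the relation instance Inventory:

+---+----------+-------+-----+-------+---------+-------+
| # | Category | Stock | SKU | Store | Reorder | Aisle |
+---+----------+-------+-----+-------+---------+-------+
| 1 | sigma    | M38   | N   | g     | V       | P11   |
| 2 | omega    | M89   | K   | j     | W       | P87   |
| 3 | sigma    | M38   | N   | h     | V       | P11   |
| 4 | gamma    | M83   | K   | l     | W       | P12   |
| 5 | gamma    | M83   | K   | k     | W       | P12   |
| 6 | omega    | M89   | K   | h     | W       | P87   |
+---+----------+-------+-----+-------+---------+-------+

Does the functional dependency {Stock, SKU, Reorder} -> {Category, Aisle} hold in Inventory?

(Stock=M38, SKU=N, Reorder=V): rows 1, 3 → {Category,Aisle} = (sigma, P11), (sigma, P11) ✓
(Stock=M89, SKU=K, Reorder=W): rows 2, 6 → {Category,Aisle} = (omega, P87), (omega, P87) ✓
(Stock=M83, SKU=K, Reorder=W): rows 4, 5 → {Category,Aisle} = (gamma, P12), (gamma, P12) ✓
Every {Stock, SKU, Reorder} value is associated with a single {Category, Aisle} value, so {Stock, SKU, Reorder} -> {Category, Aisle} holds.

Yes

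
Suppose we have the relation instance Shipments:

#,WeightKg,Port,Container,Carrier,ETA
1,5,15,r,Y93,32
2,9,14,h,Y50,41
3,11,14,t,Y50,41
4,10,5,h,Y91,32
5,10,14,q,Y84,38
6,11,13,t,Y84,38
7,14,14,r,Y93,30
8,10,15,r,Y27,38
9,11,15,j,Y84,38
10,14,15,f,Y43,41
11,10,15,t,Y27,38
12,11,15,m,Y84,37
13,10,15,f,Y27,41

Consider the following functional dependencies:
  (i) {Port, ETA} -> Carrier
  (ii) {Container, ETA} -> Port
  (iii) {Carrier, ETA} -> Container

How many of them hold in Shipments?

0

(i) {Port, ETA} -> Carrier: (Port=15, ETA=38): rows 8, 9, 11 → Carrier takes values {Y27, Y84} — violation; (Port=15, ETA=41): rows 10, 13 → Carrier takes values {Y43, Y27} — violation — fails.
(ii) {Container, ETA} -> Port: (Container=t, ETA=38): rows 6, 11 → Port takes values {13, 15} — violation — fails.
(iii) {Carrier, ETA} -> Container: (Carrier=Y50, ETA=41): rows 2, 3 → Container takes values {h, t} — violation; (Carrier=Y84, ETA=38): rows 5, 6, 9 → Container takes values {q, t, j} — violation; (Carrier=Y27, ETA=38): rows 8, 11 → Container takes values {r, t} — violation — fails.
None of the 3 dependencies hold.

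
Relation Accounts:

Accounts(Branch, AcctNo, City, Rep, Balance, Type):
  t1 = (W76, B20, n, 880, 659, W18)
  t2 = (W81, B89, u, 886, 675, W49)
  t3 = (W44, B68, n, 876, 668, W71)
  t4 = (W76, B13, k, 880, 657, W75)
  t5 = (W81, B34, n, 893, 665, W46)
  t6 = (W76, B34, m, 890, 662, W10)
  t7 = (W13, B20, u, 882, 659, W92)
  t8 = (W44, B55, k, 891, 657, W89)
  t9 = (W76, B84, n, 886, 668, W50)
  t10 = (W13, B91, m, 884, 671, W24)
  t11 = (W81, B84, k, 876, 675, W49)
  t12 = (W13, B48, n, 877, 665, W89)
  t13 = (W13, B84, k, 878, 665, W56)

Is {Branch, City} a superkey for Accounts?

Rows 1 and 9 have the same {Branch, City} value (Branch=W76, City=n) but are distinct tuples, so {Branch, City} does not determine every attribute — not a superkey.

No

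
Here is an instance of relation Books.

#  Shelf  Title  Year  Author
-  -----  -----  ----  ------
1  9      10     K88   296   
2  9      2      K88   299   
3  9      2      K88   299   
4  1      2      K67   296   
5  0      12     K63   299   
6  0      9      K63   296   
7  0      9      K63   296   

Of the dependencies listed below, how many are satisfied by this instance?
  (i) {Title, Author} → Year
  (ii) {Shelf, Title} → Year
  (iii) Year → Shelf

3

(i) {Title, Author} → Year: every LHS value maps to a single RHS value — holds.
(ii) {Shelf, Title} → Year: every LHS value maps to a single RHS value — holds.
(iii) Year → Shelf: every LHS value maps to a single RHS value — holds.
3 of the 3 dependencies hold.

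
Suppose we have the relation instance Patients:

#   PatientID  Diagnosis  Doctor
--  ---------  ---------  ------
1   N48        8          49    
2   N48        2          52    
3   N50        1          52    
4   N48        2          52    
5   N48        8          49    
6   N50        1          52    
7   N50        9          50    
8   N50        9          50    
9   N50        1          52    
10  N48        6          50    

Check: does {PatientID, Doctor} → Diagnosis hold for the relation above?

Yes

(PatientID=N48, Doctor=49): rows 1, 5 → Diagnosis = 8, 8 ✓
(PatientID=N48, Doctor=52): rows 2, 4 → Diagnosis = 2, 2 ✓
(PatientID=N50, Doctor=52): rows 3, 6, 9 → Diagnosis = 1, 1, 1 ✓
(PatientID=N50, Doctor=50): rows 7, 8 → Diagnosis = 9, 9 ✓
(PatientID=N48, Doctor=50): row 10 → Diagnosis = 6 ✓
Every {PatientID, Doctor} value is associated with a single Diagnosis value, so {PatientID, Doctor} → Diagnosis holds.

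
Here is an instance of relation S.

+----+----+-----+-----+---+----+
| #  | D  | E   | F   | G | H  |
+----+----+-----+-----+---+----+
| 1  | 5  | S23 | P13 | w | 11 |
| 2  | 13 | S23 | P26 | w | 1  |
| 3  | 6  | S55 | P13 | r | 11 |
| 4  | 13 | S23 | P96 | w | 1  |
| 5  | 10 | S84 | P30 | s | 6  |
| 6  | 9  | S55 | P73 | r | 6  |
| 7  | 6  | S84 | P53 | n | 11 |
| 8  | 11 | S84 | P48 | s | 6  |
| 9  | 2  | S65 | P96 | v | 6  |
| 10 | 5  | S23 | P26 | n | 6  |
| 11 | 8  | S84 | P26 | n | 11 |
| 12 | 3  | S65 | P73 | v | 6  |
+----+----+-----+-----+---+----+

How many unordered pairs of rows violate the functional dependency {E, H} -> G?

0

(E=S23, H=1): all 2 rows agree on G — 0 pairs.
(E=S84, H=6): all 2 rows agree on G — 0 pairs.
(E=S84, H=11): all 2 rows agree on G — 0 pairs.
(E=S65, H=6): all 2 rows agree on G — 0 pairs.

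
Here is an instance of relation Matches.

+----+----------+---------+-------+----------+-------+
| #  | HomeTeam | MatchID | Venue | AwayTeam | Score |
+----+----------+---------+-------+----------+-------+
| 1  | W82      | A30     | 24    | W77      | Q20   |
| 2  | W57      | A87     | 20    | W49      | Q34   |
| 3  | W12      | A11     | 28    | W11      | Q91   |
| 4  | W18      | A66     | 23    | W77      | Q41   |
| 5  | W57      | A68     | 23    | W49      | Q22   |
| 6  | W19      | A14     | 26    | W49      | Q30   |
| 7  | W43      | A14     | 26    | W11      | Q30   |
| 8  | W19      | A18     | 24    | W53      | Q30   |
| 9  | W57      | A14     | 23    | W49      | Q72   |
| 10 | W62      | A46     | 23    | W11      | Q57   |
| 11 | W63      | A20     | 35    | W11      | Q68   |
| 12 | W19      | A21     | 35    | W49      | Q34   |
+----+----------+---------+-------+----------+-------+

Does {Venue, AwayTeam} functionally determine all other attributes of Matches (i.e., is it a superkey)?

No

Rows 5 and 9 have the same {Venue, AwayTeam} value (Venue=23, AwayTeam=W49) but are distinct tuples, so {Venue, AwayTeam} does not determine every attribute — not a superkey.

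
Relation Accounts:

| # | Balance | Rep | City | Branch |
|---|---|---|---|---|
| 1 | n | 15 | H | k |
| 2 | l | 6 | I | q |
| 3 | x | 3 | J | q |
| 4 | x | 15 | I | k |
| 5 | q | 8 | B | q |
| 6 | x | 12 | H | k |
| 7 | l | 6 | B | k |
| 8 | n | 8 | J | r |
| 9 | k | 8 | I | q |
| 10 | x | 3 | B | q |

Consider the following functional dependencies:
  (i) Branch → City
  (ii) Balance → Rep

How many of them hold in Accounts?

0

(i) Branch → City: Branch=k: rows 1, 4, 6, 7 → City takes values {H, I, B} — violation; Branch=q: rows 2, 3, 5, 9, 10 → City takes values {I, J, B} — violation — fails.
(ii) Balance → Rep: Balance=n: rows 1, 8 → Rep takes values {15, 8} — violation; Balance=x: rows 3, 4, 6, 10 → Rep takes values {3, 15, 12} — violation — fails.
None of the 2 dependencies hold.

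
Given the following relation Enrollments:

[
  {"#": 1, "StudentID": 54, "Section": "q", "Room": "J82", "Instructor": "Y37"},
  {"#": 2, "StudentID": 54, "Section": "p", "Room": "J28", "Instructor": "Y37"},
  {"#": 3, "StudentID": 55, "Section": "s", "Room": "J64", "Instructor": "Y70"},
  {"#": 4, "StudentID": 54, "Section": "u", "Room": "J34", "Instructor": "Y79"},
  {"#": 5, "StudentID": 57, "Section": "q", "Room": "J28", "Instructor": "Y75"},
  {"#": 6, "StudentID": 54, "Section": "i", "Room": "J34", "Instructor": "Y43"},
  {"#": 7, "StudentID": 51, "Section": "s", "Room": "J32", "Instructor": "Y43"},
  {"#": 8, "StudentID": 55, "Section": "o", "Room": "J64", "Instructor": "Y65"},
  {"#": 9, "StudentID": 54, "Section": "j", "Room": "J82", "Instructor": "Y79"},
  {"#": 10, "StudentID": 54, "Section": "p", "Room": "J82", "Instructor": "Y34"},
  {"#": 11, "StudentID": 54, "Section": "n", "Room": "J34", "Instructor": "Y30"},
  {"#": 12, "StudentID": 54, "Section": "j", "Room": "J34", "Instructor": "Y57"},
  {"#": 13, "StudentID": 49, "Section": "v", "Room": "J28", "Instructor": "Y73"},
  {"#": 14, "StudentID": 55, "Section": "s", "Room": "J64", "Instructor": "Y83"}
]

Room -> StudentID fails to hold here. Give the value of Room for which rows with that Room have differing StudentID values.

Room=J82: rows 1, 9, 10 → StudentID = 54, 54, 54 ✓
Room=J28: rows 2, 5, 13 → StudentID takes values {54, 57, 49} — violation
Room=J64: rows 3, 8, 14 → StudentID = 55, 55, 55 ✓
Room=J34: rows 4, 6, 11, 12 → StudentID = 54, 54, 54, 54 ✓
Room=J32: row 7 → StudentID = 51 ✓
The only Room value with inconsistent StudentID is Room=J28.

J28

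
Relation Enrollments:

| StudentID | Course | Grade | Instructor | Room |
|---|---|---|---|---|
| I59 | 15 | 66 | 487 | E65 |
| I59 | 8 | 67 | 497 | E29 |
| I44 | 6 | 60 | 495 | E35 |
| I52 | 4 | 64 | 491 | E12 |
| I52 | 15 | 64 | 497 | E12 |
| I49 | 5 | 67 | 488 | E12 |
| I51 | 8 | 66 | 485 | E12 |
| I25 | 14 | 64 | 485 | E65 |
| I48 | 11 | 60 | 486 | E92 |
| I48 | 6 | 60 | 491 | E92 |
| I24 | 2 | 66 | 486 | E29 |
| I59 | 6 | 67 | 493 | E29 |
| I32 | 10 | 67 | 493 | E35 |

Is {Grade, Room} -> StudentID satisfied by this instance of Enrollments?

(Grade=66, Room=E65): 1 row → StudentID = I59 ✓
(Grade=67, Room=E29): 2 rows → StudentID = I59, I59 ✓
(Grade=60, Room=E35): 1 row → StudentID = I44 ✓
(Grade=64, Room=E12): 2 rows → StudentID = I52, I52 ✓
(Grade=67, Room=E12): 1 row → StudentID = I49 ✓
(Grade=66, Room=E12): 1 row → StudentID = I51 ✓
(Grade=64, Room=E65): 1 row → StudentID = I25 ✓
(Grade=60, Room=E92): 2 rows → StudentID = I48, I48 ✓
(Grade=66, Room=E29): 1 row → StudentID = I24 ✓
(Grade=67, Room=E35): 1 row → StudentID = I32 ✓
Every {Grade, Room} value is associated with a single StudentID value, so {Grade, Room} -> StudentID holds.

Yes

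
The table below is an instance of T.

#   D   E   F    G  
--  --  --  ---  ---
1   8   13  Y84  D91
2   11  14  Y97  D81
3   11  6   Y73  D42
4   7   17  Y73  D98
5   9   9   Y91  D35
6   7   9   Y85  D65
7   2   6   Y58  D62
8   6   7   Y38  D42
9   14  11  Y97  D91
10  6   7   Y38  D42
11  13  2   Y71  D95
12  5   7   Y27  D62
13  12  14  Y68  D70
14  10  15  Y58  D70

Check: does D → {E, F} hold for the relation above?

D=8: row 1 → {E,F} = (13, Y84) ✓
D=11: rows 2, 3 → {E,F} takes values {(14, Y97), (6, Y73)} — violation
D=7: rows 4, 6 → {E,F} takes values {(17, Y73), (9, Y85)} — violation
D=9: row 5 → {E,F} = (9, Y91) ✓
D=2: row 7 → {E,F} = (6, Y58) ✓
D=6: rows 8, 10 → {E,F} = (7, Y38), (7, Y38) ✓
D=14: row 9 → {E,F} = (11, Y97) ✓
D=13: row 11 → {E,F} = (2, Y71) ✓
D=5: row 12 → {E,F} = (7, Y27) ✓
D=12: row 13 → {E,F} = (14, Y68) ✓
D=10: row 14 → {E,F} = (15, Y58) ✓
Two rows agree on D but differ on {E, F}, so D → {E, F} does not hold.

No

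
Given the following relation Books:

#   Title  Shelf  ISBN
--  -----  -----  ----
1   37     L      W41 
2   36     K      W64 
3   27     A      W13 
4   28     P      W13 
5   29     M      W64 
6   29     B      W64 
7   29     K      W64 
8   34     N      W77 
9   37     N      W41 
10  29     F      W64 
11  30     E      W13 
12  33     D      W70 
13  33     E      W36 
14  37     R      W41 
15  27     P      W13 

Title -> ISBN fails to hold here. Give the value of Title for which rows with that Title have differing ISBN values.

Title=37: rows 1, 9, 14 → ISBN = W41, W41, W41 ✓
Title=36: row 2 → ISBN = W64 ✓
Title=27: rows 3, 15 → ISBN = W13, W13 ✓
Title=28: row 4 → ISBN = W13 ✓
Title=29: rows 5, 6, 7, 10 → ISBN = W64, W64, W64, W64 ✓
Title=34: row 8 → ISBN = W77 ✓
Title=30: row 11 → ISBN = W13 ✓
Title=33: rows 12, 13 → ISBN takes values {W70, W36} — violation
The only Title value with inconsistent ISBN is Title=33.

33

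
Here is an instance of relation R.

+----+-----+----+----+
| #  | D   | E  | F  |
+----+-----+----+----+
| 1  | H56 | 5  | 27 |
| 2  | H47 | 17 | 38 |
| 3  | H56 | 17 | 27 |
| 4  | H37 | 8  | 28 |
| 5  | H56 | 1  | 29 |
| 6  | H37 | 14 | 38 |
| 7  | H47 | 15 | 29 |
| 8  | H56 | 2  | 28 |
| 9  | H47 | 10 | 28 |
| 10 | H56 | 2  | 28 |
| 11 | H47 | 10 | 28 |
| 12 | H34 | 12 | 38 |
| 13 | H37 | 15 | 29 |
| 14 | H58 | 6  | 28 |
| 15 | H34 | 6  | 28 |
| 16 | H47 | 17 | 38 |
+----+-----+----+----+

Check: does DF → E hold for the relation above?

No

(D=H56, F=27): rows 1, 3 → E takes values {5, 17} — violation
(D=H47, F=38): rows 2, 16 → E = 17, 17 ✓
(D=H37, F=28): row 4 → E = 8 ✓
(D=H56, F=29): row 5 → E = 1 ✓
(D=H37, F=38): row 6 → E = 14 ✓
(D=H47, F=29): row 7 → E = 15 ✓
(D=H56, F=28): rows 8, 10 → E = 2, 2 ✓
(D=H47, F=28): rows 9, 11 → E = 10, 10 ✓
(D=H34, F=38): row 12 → E = 12 ✓
(D=H37, F=29): row 13 → E = 15 ✓
(D=H58, F=28): row 14 → E = 6 ✓
(D=H34, F=28): row 15 → E = 6 ✓
Two rows agree on DF but differ on E, so DF → E does not hold.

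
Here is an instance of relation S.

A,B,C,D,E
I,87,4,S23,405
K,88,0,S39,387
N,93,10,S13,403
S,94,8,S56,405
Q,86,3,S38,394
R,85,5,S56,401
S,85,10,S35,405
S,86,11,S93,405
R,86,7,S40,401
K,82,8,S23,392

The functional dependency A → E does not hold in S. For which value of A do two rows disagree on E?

K

A=I: 1 row → E = 405 ✓
A=K: 2 rows → E takes values {387, 392} — violation
A=N: 1 row → E = 403 ✓
A=S: 3 rows → E = 405, 405, 405 ✓
A=Q: 1 row → E = 394 ✓
A=R: 2 rows → E = 401, 401 ✓
The only A value with inconsistent E is A=K.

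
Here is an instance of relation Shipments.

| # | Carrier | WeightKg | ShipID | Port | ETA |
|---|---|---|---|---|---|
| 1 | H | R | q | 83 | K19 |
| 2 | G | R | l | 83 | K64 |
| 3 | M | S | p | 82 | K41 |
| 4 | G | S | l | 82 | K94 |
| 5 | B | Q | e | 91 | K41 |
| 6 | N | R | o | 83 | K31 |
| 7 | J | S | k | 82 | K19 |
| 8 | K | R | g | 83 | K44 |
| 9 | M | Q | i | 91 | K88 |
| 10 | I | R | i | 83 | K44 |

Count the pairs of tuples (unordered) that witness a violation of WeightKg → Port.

WeightKg=R: all 5 rows agree on Port — 0 pairs.
WeightKg=S: all 3 rows agree on Port — 0 pairs.
WeightKg=Q: all 2 rows agree on Port — 0 pairs.

0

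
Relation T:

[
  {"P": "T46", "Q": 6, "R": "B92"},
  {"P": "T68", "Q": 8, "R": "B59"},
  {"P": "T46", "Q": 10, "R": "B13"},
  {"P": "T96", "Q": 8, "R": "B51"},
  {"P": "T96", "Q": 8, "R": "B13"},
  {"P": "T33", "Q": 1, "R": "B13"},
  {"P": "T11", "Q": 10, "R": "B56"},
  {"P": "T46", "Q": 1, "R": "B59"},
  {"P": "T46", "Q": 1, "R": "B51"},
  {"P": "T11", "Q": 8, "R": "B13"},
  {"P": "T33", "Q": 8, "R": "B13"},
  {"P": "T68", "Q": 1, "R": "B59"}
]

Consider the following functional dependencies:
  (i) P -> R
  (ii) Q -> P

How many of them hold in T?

0

(i) P -> R: P=T46: 4 rows → R takes values {B92, B13, B59, B51} — violation; P=T96: 2 rows → R takes values {B51, B13} — violation; P=T11: 2 rows → R takes values {B56, B13} — violation — fails.
(ii) Q -> P: Q=8: 5 rows → P takes values {T68, T96, T11, T33} — violation; Q=10: 2 rows → P takes values {T46, T11} — violation; Q=1: 4 rows → P takes values {T33, T46, T68} — violation — fails.
None of the 2 dependencies hold.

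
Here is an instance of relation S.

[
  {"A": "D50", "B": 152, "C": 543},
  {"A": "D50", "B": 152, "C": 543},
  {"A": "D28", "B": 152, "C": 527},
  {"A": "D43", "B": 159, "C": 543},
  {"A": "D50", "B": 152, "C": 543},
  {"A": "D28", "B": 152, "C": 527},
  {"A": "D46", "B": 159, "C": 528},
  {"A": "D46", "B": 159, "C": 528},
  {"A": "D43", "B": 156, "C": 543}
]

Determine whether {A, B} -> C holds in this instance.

(A=D50, B=152): 3 rows → C = 543, 543, 543 ✓
(A=D28, B=152): 2 rows → C = 527, 527 ✓
(A=D43, B=159): 1 row → C = 543 ✓
(A=D46, B=159): 2 rows → C = 528, 528 ✓
(A=D43, B=156): 1 row → C = 543 ✓
Every {A, B} value is associated with a single C value, so {A, B} -> C holds.

Yes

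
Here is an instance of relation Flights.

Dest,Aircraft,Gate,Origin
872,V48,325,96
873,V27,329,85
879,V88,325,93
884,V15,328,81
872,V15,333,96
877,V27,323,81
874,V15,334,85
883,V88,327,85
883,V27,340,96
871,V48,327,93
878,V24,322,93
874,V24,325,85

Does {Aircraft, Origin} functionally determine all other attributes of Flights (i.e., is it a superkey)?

All 12 rows have distinct {Aircraft, Origin} values, so {Aircraft, Origin} → (all attributes) holds and {Aircraft, Origin} is a superkey.

Yes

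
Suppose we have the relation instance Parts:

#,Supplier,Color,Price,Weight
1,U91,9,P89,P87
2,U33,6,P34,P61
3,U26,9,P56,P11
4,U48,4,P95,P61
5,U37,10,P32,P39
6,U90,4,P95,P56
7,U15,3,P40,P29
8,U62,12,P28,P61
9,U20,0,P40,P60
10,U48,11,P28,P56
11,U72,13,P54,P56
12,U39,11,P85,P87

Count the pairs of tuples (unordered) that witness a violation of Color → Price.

2

Color=9: violating pairs (1,3) — 1 pair.
Color=4: all 2 rows agree on Price — 0 pairs.
Color=11: violating pairs (10,12) — 1 pair.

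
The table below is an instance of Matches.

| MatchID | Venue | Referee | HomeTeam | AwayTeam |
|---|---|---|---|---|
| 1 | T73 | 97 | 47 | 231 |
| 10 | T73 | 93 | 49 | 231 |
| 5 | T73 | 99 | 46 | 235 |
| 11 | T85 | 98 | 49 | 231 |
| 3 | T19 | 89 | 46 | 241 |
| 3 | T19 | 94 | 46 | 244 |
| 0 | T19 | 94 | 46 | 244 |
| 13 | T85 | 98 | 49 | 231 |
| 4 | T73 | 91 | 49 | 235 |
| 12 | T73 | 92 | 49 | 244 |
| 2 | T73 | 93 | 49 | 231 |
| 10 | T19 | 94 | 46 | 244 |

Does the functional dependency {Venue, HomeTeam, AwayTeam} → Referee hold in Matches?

(Venue=T73, HomeTeam=47, AwayTeam=231): 1 row → Referee = 97 ✓
(Venue=T73, HomeTeam=49, AwayTeam=231): 2 rows → Referee = 93, 93 ✓
(Venue=T73, HomeTeam=46, AwayTeam=235): 1 row → Referee = 99 ✓
(Venue=T85, HomeTeam=49, AwayTeam=231): 2 rows → Referee = 98, 98 ✓
(Venue=T19, HomeTeam=46, AwayTeam=241): 1 row → Referee = 89 ✓
(Venue=T19, HomeTeam=46, AwayTeam=244): 3 rows → Referee = 94, 94, 94 ✓
(Venue=T73, HomeTeam=49, AwayTeam=235): 1 row → Referee = 91 ✓
(Venue=T73, HomeTeam=49, AwayTeam=244): 1 row → Referee = 92 ✓
Every {Venue, HomeTeam, AwayTeam} value is associated with a single Referee value, so {Venue, HomeTeam, AwayTeam} → Referee holds.

Yes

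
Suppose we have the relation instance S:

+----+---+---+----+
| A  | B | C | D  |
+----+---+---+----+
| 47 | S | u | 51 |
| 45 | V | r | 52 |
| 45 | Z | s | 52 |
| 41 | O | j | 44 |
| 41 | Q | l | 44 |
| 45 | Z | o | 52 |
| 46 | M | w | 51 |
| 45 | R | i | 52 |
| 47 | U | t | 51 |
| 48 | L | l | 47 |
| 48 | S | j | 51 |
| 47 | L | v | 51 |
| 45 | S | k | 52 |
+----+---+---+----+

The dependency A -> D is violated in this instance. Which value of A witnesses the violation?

A=47: 3 rows → D = 51, 51, 51 ✓
A=45: 5 rows → D = 52, 52, 52, 52, 52 ✓
A=41: 2 rows → D = 44, 44 ✓
A=46: 1 row → D = 51 ✓
A=48: 2 rows → D takes values {47, 51} — violation
The only A value with inconsistent D is A=48.

48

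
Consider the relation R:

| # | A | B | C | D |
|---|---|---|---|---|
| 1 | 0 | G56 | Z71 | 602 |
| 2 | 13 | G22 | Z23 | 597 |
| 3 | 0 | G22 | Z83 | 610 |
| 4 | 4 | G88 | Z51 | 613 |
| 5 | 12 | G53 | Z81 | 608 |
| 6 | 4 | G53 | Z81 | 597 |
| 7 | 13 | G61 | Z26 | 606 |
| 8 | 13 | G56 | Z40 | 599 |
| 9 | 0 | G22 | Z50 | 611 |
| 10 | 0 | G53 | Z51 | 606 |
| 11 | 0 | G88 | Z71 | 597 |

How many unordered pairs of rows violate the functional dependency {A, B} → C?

1

(A=0, B=G22): violating pairs (3,9) — 1 pair.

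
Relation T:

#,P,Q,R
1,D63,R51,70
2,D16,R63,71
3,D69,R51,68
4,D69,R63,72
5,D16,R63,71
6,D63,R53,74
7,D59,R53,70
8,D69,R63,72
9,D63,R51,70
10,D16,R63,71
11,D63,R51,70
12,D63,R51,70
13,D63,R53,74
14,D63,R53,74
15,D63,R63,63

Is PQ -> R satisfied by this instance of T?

Yes

(P=D63, Q=R51): rows 1, 9, 11, 12 → R = 70, 70, 70, 70 ✓
(P=D16, Q=R63): rows 2, 5, 10 → R = 71, 71, 71 ✓
(P=D69, Q=R51): row 3 → R = 68 ✓
(P=D69, Q=R63): rows 4, 8 → R = 72, 72 ✓
(P=D63, Q=R53): rows 6, 13, 14 → R = 74, 74, 74 ✓
(P=D59, Q=R53): row 7 → R = 70 ✓
(P=D63, Q=R63): row 15 → R = 63 ✓
Every PQ value is associated with a single R value, so PQ -> R holds.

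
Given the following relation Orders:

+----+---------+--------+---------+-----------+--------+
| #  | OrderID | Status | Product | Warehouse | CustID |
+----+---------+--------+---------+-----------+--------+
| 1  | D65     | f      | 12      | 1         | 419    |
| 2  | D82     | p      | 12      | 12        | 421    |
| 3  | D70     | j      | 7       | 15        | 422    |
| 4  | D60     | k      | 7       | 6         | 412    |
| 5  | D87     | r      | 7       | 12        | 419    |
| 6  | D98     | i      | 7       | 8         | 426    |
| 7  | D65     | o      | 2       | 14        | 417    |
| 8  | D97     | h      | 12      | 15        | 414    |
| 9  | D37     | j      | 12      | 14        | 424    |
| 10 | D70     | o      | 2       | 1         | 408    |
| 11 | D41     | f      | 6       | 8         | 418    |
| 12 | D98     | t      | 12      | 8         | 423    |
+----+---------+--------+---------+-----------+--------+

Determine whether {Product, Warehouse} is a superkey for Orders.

Yes

All 12 rows have distinct {Product, Warehouse} values, so {Product, Warehouse} → (all attributes) holds and {Product, Warehouse} is a superkey.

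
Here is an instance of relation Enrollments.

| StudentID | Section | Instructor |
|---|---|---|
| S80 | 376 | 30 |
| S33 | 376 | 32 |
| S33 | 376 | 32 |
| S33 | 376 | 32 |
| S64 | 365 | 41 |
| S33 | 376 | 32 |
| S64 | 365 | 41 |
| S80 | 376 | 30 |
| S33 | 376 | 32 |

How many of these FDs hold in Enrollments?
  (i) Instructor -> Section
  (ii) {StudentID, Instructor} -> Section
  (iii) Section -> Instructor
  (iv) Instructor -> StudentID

3

(i) Instructor -> Section: every LHS value maps to a single RHS value — holds.
(ii) {StudentID, Instructor} -> Section: every LHS value maps to a single RHS value — holds.
(iii) Section -> Instructor: Section=376: 7 rows → Instructor takes values {30, 32} — violation — fails.
(iv) Instructor -> StudentID: every LHS value maps to a single RHS value — holds.
3 of the 4 dependencies hold.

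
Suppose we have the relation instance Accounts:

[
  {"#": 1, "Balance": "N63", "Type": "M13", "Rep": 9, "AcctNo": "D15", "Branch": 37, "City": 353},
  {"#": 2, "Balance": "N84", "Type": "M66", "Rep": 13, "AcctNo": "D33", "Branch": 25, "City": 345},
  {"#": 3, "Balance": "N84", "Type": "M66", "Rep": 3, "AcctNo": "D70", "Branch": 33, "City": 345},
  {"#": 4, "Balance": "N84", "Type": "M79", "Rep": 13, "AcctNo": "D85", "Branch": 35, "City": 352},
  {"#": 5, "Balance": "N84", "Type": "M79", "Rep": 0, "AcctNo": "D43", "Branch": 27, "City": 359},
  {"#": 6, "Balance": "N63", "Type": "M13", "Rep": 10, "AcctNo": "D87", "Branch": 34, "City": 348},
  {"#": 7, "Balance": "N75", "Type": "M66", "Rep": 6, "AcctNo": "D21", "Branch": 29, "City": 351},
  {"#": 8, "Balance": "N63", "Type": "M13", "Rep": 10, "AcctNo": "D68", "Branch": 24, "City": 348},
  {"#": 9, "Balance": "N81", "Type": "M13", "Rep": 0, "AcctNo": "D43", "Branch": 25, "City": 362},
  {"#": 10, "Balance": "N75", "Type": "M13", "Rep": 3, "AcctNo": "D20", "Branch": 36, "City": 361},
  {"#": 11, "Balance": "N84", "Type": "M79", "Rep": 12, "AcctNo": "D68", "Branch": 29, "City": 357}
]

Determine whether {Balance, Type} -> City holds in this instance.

No

(Balance=N63, Type=M13): rows 1, 6, 8 → City takes values {353, 348} — violation
(Balance=N84, Type=M66): rows 2, 3 → City = 345, 345 ✓
(Balance=N84, Type=M79): rows 4, 5, 11 → City takes values {352, 359, 357} — violation
(Balance=N75, Type=M66): row 7 → City = 351 ✓
(Balance=N81, Type=M13): row 9 → City = 362 ✓
(Balance=N75, Type=M13): row 10 → City = 361 ✓
Two rows agree on {Balance, Type} but differ on City, so {Balance, Type} -> City does not hold.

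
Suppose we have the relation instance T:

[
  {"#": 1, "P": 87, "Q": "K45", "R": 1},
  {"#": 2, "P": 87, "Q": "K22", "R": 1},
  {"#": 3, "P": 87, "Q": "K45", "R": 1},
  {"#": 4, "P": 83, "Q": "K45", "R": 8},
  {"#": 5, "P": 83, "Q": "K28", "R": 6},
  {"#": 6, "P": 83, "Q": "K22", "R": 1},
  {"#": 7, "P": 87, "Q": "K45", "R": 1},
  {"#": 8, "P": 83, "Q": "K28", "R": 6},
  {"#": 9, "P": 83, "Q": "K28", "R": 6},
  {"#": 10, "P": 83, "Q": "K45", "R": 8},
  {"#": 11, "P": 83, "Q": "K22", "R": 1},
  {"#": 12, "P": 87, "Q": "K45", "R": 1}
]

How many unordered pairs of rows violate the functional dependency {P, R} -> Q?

4

(P=87, R=1): violating pairs (1,2), (2,3), (2,7), (2,12) — 4 pairs.
(P=83, R=8): all 2 rows agree on Q — 0 pairs.
(P=83, R=6): all 3 rows agree on Q — 0 pairs.
(P=83, R=1): all 2 rows agree on Q — 0 pairs.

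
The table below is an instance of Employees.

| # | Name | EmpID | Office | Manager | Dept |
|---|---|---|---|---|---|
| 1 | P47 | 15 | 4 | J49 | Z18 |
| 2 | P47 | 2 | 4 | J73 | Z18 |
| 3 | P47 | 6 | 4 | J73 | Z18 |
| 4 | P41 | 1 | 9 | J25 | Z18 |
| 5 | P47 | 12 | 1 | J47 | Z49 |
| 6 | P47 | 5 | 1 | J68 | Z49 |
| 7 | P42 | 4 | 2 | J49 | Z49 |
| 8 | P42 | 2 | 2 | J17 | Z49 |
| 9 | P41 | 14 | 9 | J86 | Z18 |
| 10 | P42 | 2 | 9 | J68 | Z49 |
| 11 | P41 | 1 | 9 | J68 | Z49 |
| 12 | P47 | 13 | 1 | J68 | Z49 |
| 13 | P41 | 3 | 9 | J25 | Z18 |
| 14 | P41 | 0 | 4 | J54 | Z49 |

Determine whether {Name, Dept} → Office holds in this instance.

(Name=P47, Dept=Z18): rows 1, 2, 3 → Office = 4, 4, 4 ✓
(Name=P41, Dept=Z18): rows 4, 9, 13 → Office = 9, 9, 9 ✓
(Name=P47, Dept=Z49): rows 5, 6, 12 → Office = 1, 1, 1 ✓
(Name=P42, Dept=Z49): rows 7, 8, 10 → Office takes values {2, 9} — violation
(Name=P41, Dept=Z49): rows 11, 14 → Office takes values {9, 4} — violation
Two rows agree on {Name, Dept} but differ on Office, so {Name, Dept} → Office does not hold.

No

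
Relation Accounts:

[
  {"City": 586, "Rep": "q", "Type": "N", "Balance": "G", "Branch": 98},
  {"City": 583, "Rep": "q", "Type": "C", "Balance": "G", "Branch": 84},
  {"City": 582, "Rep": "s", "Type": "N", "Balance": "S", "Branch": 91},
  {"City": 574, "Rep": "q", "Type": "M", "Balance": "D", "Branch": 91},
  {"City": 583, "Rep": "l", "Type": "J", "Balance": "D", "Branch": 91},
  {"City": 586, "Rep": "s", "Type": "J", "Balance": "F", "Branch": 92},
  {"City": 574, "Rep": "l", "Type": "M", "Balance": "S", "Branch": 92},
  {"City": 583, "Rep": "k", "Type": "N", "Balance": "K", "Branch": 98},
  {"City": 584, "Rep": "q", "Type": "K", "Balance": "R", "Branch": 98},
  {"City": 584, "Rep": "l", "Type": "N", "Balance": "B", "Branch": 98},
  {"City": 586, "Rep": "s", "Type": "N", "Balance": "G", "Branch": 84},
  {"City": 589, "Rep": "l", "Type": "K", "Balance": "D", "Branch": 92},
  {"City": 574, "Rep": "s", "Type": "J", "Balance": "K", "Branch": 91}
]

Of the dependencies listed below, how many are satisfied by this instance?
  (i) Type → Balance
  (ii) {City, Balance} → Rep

(i) Type → Balance: Type=N: 5 rows → Balance takes values {G, S, K, B} — violation; Type=M: 2 rows → Balance takes values {D, S} — violation; Type=J: 3 rows → Balance takes values {D, F, K} — violation; Type=K: 2 rows → Balance takes values {R, D} — violation — fails.
(ii) {City, Balance} → Rep: (City=586, Balance=G): 2 rows → Rep takes values {q, s} — violation — fails.
None of the 2 dependencies hold.

0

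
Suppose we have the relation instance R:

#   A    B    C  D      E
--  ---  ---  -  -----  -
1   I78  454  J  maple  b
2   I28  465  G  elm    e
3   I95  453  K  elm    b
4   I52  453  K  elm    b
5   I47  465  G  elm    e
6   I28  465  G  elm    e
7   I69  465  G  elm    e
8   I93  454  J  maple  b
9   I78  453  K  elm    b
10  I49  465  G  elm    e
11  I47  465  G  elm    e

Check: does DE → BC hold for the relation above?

(D=maple, E=b): rows 1, 8 → {B,C} = (454, J), (454, J) ✓
(D=elm, E=e): rows 2, 5, 6, 7, 10, 11 → {B,C} = (465, G), (465, G), (465, G), (465, G), (465, G), (465, G) ✓
(D=elm, E=b): rows 3, 4, 9 → {B,C} = (453, K), (453, K), (453, K) ✓
Every DE value is associated with a single BC value, so DE → BC holds.

Yes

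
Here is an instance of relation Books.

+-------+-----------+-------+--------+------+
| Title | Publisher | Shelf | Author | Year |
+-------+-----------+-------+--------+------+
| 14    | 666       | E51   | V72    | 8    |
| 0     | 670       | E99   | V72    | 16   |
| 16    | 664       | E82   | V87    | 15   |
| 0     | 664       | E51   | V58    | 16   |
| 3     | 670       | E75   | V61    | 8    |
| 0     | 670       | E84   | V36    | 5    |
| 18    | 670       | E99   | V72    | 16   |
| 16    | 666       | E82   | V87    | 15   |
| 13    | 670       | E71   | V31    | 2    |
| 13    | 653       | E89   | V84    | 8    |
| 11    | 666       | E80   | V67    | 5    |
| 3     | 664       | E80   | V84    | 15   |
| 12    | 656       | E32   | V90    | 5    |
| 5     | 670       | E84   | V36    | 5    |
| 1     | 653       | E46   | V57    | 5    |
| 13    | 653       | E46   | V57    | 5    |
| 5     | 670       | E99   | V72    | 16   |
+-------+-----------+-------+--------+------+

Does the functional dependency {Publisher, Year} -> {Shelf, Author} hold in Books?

No

(Publisher=666, Year=8): 1 row → {Shelf,Author} = (E51, V72) ✓
(Publisher=670, Year=16): 3 rows → {Shelf,Author} = (E99, V72), (E99, V72), (E99, V72) ✓
(Publisher=664, Year=15): 2 rows → {Shelf,Author} takes values {(E82, V87), (E80, V84)} — violation
(Publisher=664, Year=16): 1 row → {Shelf,Author} = (E51, V58) ✓
(Publisher=670, Year=8): 1 row → {Shelf,Author} = (E75, V61) ✓
(Publisher=670, Year=5): 2 rows → {Shelf,Author} = (E84, V36), (E84, V36) ✓
(Publisher=666, Year=15): 1 row → {Shelf,Author} = (E82, V87) ✓
(Publisher=670, Year=2): 1 row → {Shelf,Author} = (E71, V31) ✓
(Publisher=653, Year=8): 1 row → {Shelf,Author} = (E89, V84) ✓
(Publisher=666, Year=5): 1 row → {Shelf,Author} = (E80, V67) ✓
(Publisher=656, Year=5): 1 row → {Shelf,Author} = (E32, V90) ✓
(Publisher=653, Year=5): 2 rows → {Shelf,Author} = (E46, V57), (E46, V57) ✓
Two rows agree on {Publisher, Year} but differ on {Shelf, Author}, so {Publisher, Year} -> {Shelf, Author} does not hold.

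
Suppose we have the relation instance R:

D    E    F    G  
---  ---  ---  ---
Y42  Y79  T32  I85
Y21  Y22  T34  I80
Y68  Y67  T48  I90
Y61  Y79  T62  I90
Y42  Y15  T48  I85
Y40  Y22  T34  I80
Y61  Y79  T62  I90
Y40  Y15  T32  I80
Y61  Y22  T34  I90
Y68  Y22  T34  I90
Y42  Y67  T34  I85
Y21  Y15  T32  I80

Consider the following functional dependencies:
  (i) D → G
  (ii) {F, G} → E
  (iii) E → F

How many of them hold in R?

2

(i) D → G: every LHS value maps to a single RHS value — holds.
(ii) {F, G} → E: every LHS value maps to a single RHS value — holds.
(iii) E → F: E=Y79: 3 rows → F takes values {T32, T62} — violation; E=Y67: 2 rows → F takes values {T48, T34} — violation; E=Y15: 3 rows → F takes values {T48, T32} — violation — fails.
2 of the 3 dependencies hold.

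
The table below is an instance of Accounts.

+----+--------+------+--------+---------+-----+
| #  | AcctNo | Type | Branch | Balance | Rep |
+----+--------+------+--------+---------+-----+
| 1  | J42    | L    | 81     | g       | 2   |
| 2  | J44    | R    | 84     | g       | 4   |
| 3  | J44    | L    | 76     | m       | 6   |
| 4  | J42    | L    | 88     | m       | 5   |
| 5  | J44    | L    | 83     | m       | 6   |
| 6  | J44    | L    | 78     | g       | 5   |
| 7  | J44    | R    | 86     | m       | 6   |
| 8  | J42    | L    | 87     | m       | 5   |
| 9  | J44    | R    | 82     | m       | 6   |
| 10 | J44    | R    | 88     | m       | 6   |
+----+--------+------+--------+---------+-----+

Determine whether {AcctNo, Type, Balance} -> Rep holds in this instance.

Yes

(AcctNo=J42, Type=L, Balance=g): row 1 → Rep = 2 ✓
(AcctNo=J44, Type=R, Balance=g): row 2 → Rep = 4 ✓
(AcctNo=J44, Type=L, Balance=m): rows 3, 5 → Rep = 6, 6 ✓
(AcctNo=J42, Type=L, Balance=m): rows 4, 8 → Rep = 5, 5 ✓
(AcctNo=J44, Type=L, Balance=g): row 6 → Rep = 5 ✓
(AcctNo=J44, Type=R, Balance=m): rows 7, 9, 10 → Rep = 6, 6, 6 ✓
Every {AcctNo, Type, Balance} value is associated with a single Rep value, so {AcctNo, Type, Balance} -> Rep holds.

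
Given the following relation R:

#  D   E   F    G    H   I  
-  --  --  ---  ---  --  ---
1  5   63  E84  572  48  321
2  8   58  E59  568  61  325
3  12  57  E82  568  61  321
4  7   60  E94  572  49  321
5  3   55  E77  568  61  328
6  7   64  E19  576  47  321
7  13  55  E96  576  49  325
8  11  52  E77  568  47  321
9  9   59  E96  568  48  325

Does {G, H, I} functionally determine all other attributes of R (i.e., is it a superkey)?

Yes

All 9 rows have distinct {G, H, I} values, so {G, H, I} → (all attributes) holds and {G, H, I} is a superkey.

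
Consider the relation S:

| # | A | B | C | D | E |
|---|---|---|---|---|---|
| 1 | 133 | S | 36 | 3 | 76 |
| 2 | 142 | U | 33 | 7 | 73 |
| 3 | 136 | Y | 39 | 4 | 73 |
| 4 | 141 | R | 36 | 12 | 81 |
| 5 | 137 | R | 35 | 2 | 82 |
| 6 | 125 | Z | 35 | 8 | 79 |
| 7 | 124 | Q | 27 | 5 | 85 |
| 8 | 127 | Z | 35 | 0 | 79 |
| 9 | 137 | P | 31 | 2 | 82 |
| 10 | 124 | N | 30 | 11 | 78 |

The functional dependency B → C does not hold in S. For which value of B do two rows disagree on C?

R

B=S: row 1 → C = 36 ✓
B=U: row 2 → C = 33 ✓
B=Y: row 3 → C = 39 ✓
B=R: rows 4, 5 → C takes values {36, 35} — violation
B=Z: rows 6, 8 → C = 35, 35 ✓
B=Q: row 7 → C = 27 ✓
B=P: row 9 → C = 31 ✓
B=N: row 10 → C = 30 ✓
The only B value with inconsistent C is B=R.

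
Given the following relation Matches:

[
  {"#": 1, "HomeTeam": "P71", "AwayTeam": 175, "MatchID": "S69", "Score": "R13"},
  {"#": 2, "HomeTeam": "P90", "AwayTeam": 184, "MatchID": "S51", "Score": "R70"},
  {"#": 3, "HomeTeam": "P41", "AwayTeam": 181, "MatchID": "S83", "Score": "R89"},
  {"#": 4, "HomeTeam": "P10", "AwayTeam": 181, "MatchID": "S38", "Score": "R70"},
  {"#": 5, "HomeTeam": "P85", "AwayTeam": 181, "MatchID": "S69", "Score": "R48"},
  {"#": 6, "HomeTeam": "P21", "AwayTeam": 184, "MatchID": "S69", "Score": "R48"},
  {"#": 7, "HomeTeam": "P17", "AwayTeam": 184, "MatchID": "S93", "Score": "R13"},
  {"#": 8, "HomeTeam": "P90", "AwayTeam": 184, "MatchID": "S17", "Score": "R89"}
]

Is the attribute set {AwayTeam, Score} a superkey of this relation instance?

All 8 rows have distinct {AwayTeam, Score} values, so {AwayTeam, Score} → (all attributes) holds and {AwayTeam, Score} is a superkey.

Yes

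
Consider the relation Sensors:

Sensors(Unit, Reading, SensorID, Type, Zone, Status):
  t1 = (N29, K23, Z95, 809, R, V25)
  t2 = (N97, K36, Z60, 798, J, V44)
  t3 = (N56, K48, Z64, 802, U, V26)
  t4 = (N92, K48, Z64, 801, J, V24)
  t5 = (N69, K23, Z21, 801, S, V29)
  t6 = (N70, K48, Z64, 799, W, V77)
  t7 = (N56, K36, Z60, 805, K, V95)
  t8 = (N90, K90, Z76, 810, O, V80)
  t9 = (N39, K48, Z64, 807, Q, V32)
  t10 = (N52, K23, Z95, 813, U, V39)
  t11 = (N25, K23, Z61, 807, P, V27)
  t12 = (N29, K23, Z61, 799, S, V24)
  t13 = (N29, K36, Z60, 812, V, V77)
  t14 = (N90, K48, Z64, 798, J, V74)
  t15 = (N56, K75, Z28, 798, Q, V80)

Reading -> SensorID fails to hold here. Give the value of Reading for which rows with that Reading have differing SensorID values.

Reading=K23: rows 1, 5, 10, 11, 12 → SensorID takes values {Z95, Z21, Z61} — violation
Reading=K36: rows 2, 7, 13 → SensorID = Z60, Z60, Z60 ✓
Reading=K48: rows 3, 4, 6, 9, 14 → SensorID = Z64, Z64, Z64, Z64, Z64 ✓
Reading=K90: row 8 → SensorID = Z76 ✓
Reading=K75: row 15 → SensorID = Z28 ✓
The only Reading value with inconsistent SensorID is Reading=K23.

K23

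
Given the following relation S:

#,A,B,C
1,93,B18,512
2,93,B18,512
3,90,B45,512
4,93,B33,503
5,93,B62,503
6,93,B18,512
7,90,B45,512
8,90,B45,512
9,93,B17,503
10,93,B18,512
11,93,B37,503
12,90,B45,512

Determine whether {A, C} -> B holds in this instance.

(A=93, C=512): rows 1, 2, 6, 10 → B = B18, B18, B18, B18 ✓
(A=90, C=512): rows 3, 7, 8, 12 → B = B45, B45, B45, B45 ✓
(A=93, C=503): rows 4, 5, 9, 11 → B takes values {B33, B62, B17, B37} — violation
Two rows agree on {A, C} but differ on B, so {A, C} -> B does not hold.

No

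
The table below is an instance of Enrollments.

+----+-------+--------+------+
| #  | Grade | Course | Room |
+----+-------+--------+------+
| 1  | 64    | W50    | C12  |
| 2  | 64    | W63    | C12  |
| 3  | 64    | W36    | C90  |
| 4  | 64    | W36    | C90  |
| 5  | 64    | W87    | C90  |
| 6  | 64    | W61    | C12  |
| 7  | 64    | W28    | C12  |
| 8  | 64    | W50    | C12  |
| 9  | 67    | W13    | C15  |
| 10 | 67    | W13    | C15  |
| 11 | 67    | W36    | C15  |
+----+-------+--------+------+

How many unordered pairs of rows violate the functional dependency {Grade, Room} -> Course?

(Grade=64, Room=C12): violating pairs (1,2), (1,6), (1,7), (2,6), (2,7), (2,8), (6,7), (6,8), (7,8) — 9 pairs.
(Grade=64, Room=C90): violating pairs (3,5), (4,5) — 2 pairs.
(Grade=67, Room=C15): violating pairs (9,11), (10,11) — 2 pairs.

13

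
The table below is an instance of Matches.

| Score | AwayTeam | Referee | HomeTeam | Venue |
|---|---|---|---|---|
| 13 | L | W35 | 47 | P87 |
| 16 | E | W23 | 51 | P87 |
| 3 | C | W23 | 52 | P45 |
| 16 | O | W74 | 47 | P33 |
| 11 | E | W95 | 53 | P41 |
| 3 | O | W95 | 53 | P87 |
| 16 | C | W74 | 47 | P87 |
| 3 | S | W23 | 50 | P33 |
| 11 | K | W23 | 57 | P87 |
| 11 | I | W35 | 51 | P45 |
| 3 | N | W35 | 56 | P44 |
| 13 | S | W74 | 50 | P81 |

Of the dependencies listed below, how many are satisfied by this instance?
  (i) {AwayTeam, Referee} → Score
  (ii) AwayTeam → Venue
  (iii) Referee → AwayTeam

(i) {AwayTeam, Referee} → Score: every LHS value maps to a single RHS value — holds.
(ii) AwayTeam → Venue: AwayTeam=E: 2 rows → Venue takes values {P87, P41} — violation; AwayTeam=C: 2 rows → Venue takes values {P45, P87} — violation; AwayTeam=O: 2 rows → Venue takes values {P33, P87} — violation; AwayTeam=S: 2 rows → Venue takes values {P33, P81} — violation — fails.
(iii) Referee → AwayTeam: Referee=W35: 3 rows → AwayTeam takes values {L, I, N} — violation; Referee=W23: 4 rows → AwayTeam takes values {E, C, S, K} — violation; Referee=W74: 3 rows → AwayTeam takes values {O, C, S} — violation; Referee=W95: 2 rows → AwayTeam takes values {E, O} — violation — fails.
1 of the 3 dependencies holds.

1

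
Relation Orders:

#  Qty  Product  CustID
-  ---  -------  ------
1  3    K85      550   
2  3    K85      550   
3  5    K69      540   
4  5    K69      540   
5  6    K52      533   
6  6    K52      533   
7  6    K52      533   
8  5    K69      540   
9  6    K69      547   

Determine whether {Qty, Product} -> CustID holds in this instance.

(Qty=3, Product=K85): rows 1, 2 → CustID = 550, 550 ✓
(Qty=5, Product=K69): rows 3, 4, 8 → CustID = 540, 540, 540 ✓
(Qty=6, Product=K52): rows 5, 6, 7 → CustID = 533, 533, 533 ✓
(Qty=6, Product=K69): row 9 → CustID = 547 ✓
Every {Qty, Product} value is associated with a single CustID value, so {Qty, Product} -> CustID holds.

Yes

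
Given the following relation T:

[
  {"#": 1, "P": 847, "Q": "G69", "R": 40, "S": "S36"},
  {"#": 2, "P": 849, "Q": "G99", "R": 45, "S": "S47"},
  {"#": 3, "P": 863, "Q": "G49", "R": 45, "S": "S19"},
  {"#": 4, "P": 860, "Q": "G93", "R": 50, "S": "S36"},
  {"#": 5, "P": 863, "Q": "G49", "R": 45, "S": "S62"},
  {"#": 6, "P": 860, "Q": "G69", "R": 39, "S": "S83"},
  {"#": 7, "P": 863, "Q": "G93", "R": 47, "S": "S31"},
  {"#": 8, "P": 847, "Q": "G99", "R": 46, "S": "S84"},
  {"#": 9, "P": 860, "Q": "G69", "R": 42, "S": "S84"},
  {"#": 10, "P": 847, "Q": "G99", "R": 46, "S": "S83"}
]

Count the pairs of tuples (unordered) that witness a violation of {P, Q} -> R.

(P=863, Q=G49): all 2 rows agree on R — 0 pairs.
(P=860, Q=G69): violating pairs (6,9) — 1 pair.
(P=847, Q=G99): all 2 rows agree on R — 0 pairs.

1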